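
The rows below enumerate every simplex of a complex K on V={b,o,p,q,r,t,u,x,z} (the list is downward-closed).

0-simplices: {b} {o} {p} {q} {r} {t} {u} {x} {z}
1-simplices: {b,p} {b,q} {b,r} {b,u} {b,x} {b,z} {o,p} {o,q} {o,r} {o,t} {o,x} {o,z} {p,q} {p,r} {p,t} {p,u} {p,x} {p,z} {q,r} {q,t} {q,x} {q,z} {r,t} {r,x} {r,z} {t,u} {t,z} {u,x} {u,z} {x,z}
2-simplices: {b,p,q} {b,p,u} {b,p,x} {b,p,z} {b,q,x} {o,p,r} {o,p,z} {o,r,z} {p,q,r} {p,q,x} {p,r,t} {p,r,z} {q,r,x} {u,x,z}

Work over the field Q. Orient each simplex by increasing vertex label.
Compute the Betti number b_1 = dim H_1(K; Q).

b_1=10

n_0=9 n_1=30 n_2=14  [Q]
∂1: piv[bp,bq,br,bu,bx,bz,op,ot] rk=8  ker:oq,or,ox,oz,pq,pr,pt,pu,px,pz,qr,qt,qx,qz,rt,rx,rz,tu,tz,ux,uz,xz
∂2: piv[bpq,bpu,bpx,bpz,bqx,opr,opz,orz,pqr,prt,qrx,uxz] rk=12  ker:pqx,prz
b_1=(30−8)−12=10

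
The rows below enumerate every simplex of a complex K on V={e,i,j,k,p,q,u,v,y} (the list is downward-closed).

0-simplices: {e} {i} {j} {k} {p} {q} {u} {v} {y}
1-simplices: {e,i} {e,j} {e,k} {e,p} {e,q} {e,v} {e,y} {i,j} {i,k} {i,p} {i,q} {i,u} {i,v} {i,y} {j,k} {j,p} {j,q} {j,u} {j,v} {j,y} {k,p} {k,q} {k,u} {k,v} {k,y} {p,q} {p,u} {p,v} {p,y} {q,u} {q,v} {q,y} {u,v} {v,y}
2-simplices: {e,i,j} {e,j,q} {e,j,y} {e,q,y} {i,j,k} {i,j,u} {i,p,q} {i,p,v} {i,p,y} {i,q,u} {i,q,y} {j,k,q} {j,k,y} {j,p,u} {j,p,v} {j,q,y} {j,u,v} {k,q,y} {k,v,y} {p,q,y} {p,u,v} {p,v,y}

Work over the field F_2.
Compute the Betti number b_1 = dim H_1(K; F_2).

b_1=8

n_0=9 n_1=34 n_2=22  [Z2]
∂1: piv[ei,ej,ek,ep,eq,ev,ey,iu] rk=8  ker:ij,ik,ip,iq,iv,iy,jk,jp,jq,ju,jv,jy,kp,kq,ku,kv,ky,pq,pu,pv,py,qu,qv,qy,uv,vy
∂2: piv[eij,ejq,ejy,eqy,ijk,iju,ipq,ipv,ipy,iqu,iqy,jkq,jky,jpu,jpv,juv,kvy,pvy] rk=18  ker:jqy,kqy,pqy,puv
b_1=(34−8)−18=8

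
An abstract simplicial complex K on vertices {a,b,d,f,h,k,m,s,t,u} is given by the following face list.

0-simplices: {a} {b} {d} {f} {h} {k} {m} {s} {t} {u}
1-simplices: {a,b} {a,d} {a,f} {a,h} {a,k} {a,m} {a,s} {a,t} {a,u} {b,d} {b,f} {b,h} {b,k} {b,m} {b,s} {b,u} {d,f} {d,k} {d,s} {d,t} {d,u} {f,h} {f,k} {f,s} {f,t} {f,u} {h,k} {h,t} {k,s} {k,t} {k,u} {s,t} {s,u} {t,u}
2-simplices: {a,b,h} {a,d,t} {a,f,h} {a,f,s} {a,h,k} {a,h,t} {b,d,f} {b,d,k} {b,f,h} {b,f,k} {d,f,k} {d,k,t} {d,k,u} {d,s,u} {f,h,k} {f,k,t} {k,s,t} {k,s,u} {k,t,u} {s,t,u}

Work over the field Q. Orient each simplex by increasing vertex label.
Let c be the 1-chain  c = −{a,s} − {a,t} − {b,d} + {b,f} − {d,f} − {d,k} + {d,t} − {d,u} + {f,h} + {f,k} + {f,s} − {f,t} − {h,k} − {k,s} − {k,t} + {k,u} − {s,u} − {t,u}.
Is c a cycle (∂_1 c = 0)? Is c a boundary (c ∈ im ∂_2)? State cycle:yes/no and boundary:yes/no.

n_0=10 n_1=34 n_2=20  [Q]
∂1: piv[ab,ad,af,ah,ak,am,as,at,au] rk=9  ker:bd,bf,bh,bk,bm,bs,bu,df,dk,ds,dt,du,fh,fk,fs,ft,fu,hk,ht,ks,kt,ku,st,su,tu
∂2: piv[abh,adt,afh,afs,ahk,aht,bdf,bdk,bfh,bfk,dkt,dku,dsu,fhk,fkt,kst,ksu,ktu] rk=18  ker:dfk,stu
∂1c = 2·{a} + {d} − 2·{f} + 2·{h} − {t} − 2·{u}

cycle:no boundary:no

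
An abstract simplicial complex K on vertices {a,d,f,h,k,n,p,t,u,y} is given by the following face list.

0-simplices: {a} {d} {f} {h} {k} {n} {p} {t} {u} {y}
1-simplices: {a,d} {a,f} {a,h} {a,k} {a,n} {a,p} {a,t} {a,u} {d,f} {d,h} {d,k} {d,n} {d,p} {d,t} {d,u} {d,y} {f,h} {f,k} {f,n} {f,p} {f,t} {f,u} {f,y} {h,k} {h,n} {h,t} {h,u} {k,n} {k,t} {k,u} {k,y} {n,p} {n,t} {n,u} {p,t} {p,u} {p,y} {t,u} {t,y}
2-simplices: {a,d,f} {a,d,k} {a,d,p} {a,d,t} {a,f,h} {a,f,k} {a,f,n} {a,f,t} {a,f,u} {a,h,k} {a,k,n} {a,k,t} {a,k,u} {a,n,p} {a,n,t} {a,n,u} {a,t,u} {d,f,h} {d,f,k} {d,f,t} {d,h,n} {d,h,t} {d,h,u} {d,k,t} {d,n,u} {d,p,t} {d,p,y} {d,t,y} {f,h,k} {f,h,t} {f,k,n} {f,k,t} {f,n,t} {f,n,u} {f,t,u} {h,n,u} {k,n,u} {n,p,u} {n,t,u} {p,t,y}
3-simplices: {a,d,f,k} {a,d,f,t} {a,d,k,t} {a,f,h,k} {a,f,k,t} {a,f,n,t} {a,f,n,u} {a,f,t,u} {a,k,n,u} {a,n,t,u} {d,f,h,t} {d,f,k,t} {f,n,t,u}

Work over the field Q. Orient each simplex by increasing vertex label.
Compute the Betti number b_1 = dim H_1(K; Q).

n_0=10 n_1=39 n_2=40 n_3=13  [Q]
∂1: piv[ad,af,ah,ak,an,ap,at,au,dy] rk=9  ker:df,dh,dk,dn,dp,dt,du,fh,fk,fn,fp,ft,fu,fy,hk,hn,ht,hu,kn,kt,ku,ky,np,nt,nu,pt,pu,py,tu,ty
∂2: piv[adf,adk,adp,adt,afh,afk,afn,aft,afu,ahk,akn,akt,aku,anp,ant,anu,atu,dfh,dhn,dht,dhu,dnu,dpt,dpy,dty,npu] rk=26  ker:dfk,dft,dkt,fhk,fht,fkn,fkt,fnt,fnu,ftu,hnu,knu,ntu,pty
∂3: piv[adfk,adft,adkt,afhk,afkt,afnt,afnu,aftu,aknu,antu,dfht] rk=11  ker:dfkt,fntu
b_1=(39−9)−26=4

b_1=4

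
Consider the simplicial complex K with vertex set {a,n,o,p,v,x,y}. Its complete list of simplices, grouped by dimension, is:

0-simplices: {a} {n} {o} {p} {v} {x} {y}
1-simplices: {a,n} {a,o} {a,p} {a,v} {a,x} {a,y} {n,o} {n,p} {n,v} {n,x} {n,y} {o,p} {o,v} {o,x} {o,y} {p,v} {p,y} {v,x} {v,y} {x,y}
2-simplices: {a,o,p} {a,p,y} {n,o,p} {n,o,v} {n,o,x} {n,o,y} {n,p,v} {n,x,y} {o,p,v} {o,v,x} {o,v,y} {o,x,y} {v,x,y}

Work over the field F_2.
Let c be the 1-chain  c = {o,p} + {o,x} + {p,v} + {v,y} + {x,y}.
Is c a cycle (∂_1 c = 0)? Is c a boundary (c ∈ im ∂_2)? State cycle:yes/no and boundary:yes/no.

n_0=7 n_1=20 n_2=13  [Z2]
∂1: piv[an,ao,ap,av,ax,ay] rk=6  ker:no,np,nv,nx,ny,op,ov,ox,oy,pv,py,vx,vy,xy
∂2: piv[aop,apy,nop,nov,nox,noy,npv,nxy,ovx,ovy] rk=10  ker:opv,oxy,vxy
∂1c = 0
c vs im∂2: reduces to 0 ⇒ boundary

cycle:yes boundary:yes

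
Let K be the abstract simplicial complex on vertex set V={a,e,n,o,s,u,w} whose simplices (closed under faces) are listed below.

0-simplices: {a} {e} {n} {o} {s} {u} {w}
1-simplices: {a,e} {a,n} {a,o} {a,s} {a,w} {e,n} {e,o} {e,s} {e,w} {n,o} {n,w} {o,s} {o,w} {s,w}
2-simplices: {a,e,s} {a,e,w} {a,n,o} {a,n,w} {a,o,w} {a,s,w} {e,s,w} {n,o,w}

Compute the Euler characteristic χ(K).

n_0=7 n_1=14 n_2=8
χ=+7−14+8=1

χ(K)=1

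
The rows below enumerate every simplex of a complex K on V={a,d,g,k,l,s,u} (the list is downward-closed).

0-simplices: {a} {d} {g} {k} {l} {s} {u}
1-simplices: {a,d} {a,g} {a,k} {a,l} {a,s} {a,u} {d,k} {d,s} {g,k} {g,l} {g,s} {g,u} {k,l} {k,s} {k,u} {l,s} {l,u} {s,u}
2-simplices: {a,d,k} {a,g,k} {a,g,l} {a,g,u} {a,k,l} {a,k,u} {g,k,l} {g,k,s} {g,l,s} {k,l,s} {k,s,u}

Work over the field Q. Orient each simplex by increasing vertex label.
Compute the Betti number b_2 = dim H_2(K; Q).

n_0=7 n_1=18 n_2=11  [Q]
∂1: piv[ad,ag,ak,al,as,au] rk=6  ker:dk,ds,gk,gl,gs,gu,kl,ks,ku,ls,lu,su
∂2: piv[adk,agk,agl,agu,akl,aku,gks,gls,ksu] rk=9  ker:gkl,kls
b_2=(11−9)−0=2

b_2=2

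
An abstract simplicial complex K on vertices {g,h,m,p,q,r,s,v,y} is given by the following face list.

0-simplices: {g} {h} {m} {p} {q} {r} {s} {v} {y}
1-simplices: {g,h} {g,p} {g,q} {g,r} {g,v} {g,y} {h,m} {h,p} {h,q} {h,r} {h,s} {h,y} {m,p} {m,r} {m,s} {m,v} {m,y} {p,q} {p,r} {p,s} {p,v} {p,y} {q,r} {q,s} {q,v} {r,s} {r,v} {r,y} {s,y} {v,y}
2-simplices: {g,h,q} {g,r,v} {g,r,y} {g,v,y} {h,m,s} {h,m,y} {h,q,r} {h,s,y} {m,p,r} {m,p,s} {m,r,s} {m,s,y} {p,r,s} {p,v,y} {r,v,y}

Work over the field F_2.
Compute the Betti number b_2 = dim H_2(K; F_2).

b_2=3

n_0=9 n_1=30 n_2=15  [Z2]
∂1: piv[gh,gp,gq,gr,gv,gy,hm,hs] rk=8  ker:hp,hq,hr,hy,mp,mr,ms,mv,my,pq,pr,ps,pv,py,qr,qs,qv,rs,rv,ry,sy,vy
∂2: piv[ghq,grv,gry,gvy,hms,hmy,hqr,hsy,mpr,mps,mrs,pvy] rk=12  ker:msy,prs,rvy
b_2=(15−12)−0=3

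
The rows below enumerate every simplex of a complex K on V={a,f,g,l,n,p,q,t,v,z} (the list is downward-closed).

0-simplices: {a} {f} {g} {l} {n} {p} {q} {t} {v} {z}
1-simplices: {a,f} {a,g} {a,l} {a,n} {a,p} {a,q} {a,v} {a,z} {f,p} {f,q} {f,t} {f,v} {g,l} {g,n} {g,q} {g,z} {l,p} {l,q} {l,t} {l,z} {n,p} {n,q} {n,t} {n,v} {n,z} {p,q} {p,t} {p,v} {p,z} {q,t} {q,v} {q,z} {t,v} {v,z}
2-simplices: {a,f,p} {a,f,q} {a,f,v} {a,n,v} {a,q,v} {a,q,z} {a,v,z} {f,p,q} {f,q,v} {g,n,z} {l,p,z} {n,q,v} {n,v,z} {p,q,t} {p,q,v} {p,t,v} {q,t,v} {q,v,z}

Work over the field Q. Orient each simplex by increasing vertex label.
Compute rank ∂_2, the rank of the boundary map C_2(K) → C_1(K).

n_0=10 n_1=34 n_2=18  [Q]
∂1: piv[af,ag,al,an,ap,aq,av,az,ft] rk=9  ker:fp,fq,fv,gl,gn,gq,gz,lp,lq,lt,lz,np,nq,nt,nv,nz,pq,pt,pv,pz,qt,qv,qz,tv,vz
∂2: piv[afp,afq,afv,anv,aqv,aqz,avz,fpq,gnz,lpz,nqv,nvz,pqt,pqv,ptv] rk=15  ker:fqv,qtv,qvz
rk∂_2=15

rank∂_2=15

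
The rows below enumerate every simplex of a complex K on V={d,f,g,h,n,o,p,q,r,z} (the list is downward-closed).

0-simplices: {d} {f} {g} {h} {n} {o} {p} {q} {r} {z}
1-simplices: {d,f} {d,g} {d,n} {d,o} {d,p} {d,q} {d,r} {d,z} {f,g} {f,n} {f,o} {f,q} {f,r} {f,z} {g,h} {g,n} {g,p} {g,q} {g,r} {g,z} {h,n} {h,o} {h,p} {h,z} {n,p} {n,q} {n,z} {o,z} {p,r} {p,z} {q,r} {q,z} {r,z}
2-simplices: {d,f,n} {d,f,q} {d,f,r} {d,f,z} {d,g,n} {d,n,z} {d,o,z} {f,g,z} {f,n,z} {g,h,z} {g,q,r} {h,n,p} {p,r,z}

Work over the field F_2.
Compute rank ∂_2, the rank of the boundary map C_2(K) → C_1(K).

n_0=10 n_1=33 n_2=13  [Z2]
∂1: piv[df,dg,dn,do,dp,dq,dr,dz,gh] rk=9  ker:fg,fn,fo,fq,fr,fz,gn,gp,gq,gr,gz,hn,ho,hp,hz,np,nq,nz,oz,pr,pz,qr,qz,rz
∂2: piv[dfn,dfq,dfr,dfz,dgn,dnz,doz,fgz,ghz,gqr,hnp,prz] rk=12  ker:fnz
rk∂_2=12

rank∂_2=12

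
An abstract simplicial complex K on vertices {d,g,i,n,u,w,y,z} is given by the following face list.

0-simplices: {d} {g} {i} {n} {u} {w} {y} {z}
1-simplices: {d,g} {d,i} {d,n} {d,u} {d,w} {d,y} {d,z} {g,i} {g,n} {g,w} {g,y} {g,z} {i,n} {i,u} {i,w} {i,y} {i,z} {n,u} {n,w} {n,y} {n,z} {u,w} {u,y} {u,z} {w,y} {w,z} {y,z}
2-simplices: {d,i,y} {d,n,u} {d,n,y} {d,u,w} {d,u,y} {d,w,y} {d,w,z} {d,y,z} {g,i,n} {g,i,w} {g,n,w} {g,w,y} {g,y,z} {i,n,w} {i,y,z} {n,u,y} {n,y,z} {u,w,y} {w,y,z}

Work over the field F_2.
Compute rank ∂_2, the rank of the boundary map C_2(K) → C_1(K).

n_0=8 n_1=27 n_2=19  [Z2]
∂1: piv[dg,di,dn,du,dw,dy,dz] rk=7  ker:gi,gn,gw,gy,gz,in,iu,iw,iy,iz,nu,nw,ny,nz,uw,uy,uz,wy,wz,yz
∂2: piv[diy,dnu,dny,duw,duy,dwy,dwz,dyz,gin,giw,gnw,gwy,gyz,iyz,nyz] rk=15  ker:inw,nuy,uwy,wyz
rk∂_2=15

rank∂_2=15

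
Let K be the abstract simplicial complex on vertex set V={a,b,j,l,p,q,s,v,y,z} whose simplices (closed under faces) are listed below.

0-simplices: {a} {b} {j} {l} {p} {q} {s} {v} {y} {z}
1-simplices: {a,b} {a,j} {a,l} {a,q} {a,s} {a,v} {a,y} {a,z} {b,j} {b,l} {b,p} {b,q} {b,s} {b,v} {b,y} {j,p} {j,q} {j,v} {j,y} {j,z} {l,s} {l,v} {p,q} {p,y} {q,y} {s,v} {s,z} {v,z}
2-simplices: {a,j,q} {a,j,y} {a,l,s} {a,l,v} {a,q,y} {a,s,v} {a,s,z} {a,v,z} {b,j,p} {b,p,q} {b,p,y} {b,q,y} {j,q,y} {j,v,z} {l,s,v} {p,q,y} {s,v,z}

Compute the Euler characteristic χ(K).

χ(K)=-1

n_0=10 n_1=28 n_2=17
χ=+10−28+17=-1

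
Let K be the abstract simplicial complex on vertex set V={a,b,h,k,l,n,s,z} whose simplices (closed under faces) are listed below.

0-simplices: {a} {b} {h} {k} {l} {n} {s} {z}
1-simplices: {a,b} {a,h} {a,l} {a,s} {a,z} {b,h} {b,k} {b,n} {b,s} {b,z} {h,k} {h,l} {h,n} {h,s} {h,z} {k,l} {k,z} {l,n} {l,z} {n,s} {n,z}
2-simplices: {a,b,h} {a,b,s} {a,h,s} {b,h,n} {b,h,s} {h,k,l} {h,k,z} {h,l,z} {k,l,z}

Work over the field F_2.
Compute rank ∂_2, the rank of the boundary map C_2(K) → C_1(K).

rank∂_2=7

n_0=8 n_1=21 n_2=9  [Z2]
∂1: piv[ab,ah,al,as,az,bk,bn] rk=7  ker:bh,bs,bz,hk,hl,hn,hs,hz,kl,kz,ln,lz,ns,nz
∂2: piv[abh,abs,ahs,bhn,hkl,hkz,hlz] rk=7  ker:bhs,klz
rk∂_2=7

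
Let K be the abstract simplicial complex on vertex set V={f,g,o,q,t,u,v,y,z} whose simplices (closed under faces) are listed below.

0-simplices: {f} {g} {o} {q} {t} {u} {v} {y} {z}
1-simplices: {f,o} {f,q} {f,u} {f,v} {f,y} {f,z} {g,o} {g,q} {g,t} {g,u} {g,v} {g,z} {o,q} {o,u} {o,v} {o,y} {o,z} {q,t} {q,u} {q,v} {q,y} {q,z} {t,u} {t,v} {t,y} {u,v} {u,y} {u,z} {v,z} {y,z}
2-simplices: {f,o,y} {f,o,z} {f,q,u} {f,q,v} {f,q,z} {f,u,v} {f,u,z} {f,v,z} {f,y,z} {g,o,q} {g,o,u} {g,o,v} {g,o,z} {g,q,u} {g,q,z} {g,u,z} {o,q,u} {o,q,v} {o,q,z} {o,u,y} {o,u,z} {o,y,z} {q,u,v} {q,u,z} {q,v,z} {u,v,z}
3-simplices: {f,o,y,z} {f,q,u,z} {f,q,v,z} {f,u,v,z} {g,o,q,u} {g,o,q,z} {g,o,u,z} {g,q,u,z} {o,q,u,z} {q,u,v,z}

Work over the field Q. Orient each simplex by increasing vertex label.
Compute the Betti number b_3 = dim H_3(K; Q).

b_3=1

n_0=9 n_1=30 n_2=26 n_3=10  [Q]
∂1: piv[fo,fq,fu,fv,fy,fz,go,gt] rk=8  ker:gq,gu,gv,gz,oq,ou,ov,oy,oz,qt,qu,qv,qy,qz,tu,tv,ty,uv,uy,uz,vz,yz
∂2: piv[foy,foz,fqu,fqv,fqz,fuv,fuz,fvz,fyz,goq,gou,gov,goz,gqu,gqz,oqv,ouy] rk=17  ker:guz,oqu,oqz,ouz,oyz,quv,quz,qvz,uvz
∂3: piv[foyz,fquz,fqvz,fuvz,goqu,goqz,gouz,gquz,quvz] rk=9  ker:oquz
b_3=(10−9)−0=1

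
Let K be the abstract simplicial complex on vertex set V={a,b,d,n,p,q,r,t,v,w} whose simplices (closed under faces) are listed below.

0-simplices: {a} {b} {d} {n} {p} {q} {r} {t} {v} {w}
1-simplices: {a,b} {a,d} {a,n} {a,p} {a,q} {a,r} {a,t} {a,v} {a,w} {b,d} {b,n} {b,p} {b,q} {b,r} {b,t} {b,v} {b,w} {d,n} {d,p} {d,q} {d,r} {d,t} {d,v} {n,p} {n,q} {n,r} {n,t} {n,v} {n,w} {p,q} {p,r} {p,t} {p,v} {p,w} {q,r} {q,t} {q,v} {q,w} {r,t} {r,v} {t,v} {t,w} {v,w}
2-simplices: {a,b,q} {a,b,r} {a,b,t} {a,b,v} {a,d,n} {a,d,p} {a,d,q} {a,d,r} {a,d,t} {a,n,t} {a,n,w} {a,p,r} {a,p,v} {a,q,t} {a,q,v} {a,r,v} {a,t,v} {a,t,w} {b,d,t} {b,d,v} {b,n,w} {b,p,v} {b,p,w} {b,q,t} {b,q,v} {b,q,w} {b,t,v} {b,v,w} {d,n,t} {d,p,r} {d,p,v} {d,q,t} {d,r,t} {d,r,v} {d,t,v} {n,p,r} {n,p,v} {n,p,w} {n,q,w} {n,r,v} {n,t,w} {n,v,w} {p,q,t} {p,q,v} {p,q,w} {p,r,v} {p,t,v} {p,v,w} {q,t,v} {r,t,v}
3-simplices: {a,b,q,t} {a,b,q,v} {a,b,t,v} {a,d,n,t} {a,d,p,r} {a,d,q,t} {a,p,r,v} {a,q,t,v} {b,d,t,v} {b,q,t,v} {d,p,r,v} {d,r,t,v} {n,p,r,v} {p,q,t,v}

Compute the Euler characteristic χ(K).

χ(K)=3

n_0=10 n_1=43 n_2=50 n_3=14
χ=+10−43+50−14=3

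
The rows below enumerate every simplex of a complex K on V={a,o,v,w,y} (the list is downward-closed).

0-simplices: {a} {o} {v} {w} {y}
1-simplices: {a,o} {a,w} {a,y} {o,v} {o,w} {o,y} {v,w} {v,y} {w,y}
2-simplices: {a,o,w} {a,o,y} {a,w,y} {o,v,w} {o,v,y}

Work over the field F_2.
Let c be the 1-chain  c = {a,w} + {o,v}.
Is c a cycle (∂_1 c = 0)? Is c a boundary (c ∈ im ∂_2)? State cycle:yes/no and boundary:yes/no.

n_0=5 n_1=9 n_2=5  [Z2]
∂1: piv[ao,aw,ay,ov] rk=4  ker:ow,oy,vw,vy,wy
∂2: piv[aow,aoy,awy,ovw,ovy] rk=5
∂1c = {a} + {o} + {v} + {w}

cycle:no boundary:no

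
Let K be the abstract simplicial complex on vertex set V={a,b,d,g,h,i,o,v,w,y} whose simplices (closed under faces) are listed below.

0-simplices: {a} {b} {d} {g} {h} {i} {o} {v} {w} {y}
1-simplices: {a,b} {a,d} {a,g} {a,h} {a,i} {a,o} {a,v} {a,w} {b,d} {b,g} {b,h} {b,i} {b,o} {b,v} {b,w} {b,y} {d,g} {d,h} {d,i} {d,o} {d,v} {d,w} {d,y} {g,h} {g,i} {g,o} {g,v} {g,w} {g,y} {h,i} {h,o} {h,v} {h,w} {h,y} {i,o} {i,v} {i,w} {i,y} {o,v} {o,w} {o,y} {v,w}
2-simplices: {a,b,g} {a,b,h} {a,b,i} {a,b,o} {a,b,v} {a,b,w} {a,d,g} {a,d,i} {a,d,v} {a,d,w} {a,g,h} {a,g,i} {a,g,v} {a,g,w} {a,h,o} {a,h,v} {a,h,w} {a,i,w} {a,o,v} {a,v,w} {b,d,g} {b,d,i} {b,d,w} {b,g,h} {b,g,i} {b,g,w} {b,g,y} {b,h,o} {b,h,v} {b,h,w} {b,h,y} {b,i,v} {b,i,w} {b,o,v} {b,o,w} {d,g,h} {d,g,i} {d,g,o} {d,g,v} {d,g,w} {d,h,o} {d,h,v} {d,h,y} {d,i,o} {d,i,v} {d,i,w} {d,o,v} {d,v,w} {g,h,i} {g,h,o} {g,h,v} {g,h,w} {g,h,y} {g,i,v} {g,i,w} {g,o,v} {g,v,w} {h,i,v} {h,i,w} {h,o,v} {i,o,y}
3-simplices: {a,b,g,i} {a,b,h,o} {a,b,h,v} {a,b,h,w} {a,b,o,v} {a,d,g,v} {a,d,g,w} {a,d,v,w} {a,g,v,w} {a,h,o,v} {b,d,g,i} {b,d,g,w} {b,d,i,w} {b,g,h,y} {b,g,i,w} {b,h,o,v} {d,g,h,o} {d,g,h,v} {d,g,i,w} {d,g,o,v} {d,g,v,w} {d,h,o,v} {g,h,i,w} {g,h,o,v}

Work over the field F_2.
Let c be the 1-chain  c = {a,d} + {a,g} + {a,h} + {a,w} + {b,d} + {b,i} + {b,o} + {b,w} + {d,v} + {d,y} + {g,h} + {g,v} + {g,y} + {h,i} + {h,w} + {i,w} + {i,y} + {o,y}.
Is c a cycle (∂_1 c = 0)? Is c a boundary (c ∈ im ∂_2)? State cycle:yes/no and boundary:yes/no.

n_0=10 n_1=42 n_2=61 n_3=24  [Z2]
∂1: piv[ab,ad,ag,ah,ai,ao,av,aw,by] rk=9  ker:bd,bg,bh,bi,bo,bv,bw,dg,dh,di,do,dv,dw,dy,gh,gi,go,gv,gw,gy,hi,ho,hv,hw,hy,io,iv,iw,iy,ov,ow,oy,vw
∂2: piv[abg,abh,abi,abo,abv,abw,adg,adi,adv,adw,agh,agi,agv,agw,aho,ahv,ahw,aiw,aov,avw,bdg,bgy,bhy,biv,bow,dgh,dgo,dho,dhy,dio,ghi,ioy] rk=32  ker:bdi,bdw,bgh,bgi,bgw,bho,bhv,bhw,biw,bov,dgi,dgv,dgw,dhv,div,diw,dov,dvw,gho,ghv,ghw,ghy,giv,giw,gov,gvw,hiv,hiw,hov
∂3: piv[abgi,abho,abhv,abhw,abov,adgv,adgw,advw,agvw,ahov,bdgi,bdgw,bdiw,bghy,bgiw,dgho,dghv,dgov,dhov,ghiw] rk=20  ker:bhov,dgiw,dgvw,ghov
∂1c = 0
c vs im∂2: reduces to 0 ⇒ boundary

cycle:yes boundary:yes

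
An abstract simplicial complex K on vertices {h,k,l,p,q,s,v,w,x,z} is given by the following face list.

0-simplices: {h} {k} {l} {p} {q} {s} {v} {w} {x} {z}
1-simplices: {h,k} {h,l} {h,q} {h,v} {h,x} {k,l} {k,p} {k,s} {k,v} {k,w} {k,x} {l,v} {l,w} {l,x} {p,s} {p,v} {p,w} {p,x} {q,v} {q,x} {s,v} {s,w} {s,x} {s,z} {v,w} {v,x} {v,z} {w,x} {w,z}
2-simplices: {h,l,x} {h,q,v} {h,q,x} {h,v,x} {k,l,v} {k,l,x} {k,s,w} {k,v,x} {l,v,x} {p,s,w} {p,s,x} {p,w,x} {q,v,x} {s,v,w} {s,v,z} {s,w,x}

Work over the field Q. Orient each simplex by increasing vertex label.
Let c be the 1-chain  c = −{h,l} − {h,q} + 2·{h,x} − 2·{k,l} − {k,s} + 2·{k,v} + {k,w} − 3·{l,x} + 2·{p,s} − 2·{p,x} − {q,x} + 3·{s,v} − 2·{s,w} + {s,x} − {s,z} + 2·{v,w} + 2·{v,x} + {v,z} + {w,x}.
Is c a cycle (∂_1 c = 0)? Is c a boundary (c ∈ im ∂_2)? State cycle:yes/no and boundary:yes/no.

n_0=10 n_1=29 n_2=16  [Q]
∂1: piv[hk,hl,hq,hv,hx,kp,ks,kw,sz] rk=9  ker:kl,kv,kx,lv,lw,lx,ps,pv,pw,px,qv,qx,sv,sw,sx,vw,vx,vz,wx,wz
∂2: piv[hlx,hqv,hqx,hvx,klv,klx,ksw,kvx,psw,psx,pwx,svw,svz] rk=13  ker:lvx,qvx,swx
∂1c = 0
c vs im∂2: reduces to 0 ⇒ boundary

cycle:yes boundary:yes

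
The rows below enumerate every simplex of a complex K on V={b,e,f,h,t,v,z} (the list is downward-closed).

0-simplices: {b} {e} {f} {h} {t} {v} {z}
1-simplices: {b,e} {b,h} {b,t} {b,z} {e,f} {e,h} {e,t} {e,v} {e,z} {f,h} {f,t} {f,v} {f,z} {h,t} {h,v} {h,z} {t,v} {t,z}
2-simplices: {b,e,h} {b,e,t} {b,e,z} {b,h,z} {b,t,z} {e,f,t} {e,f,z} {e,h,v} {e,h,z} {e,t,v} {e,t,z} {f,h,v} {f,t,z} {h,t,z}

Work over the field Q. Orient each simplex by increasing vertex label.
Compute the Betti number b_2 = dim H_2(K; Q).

b_2=3

n_0=7 n_1=18 n_2=14  [Q]
∂1: piv[be,bh,bt,bz,ef,ev] rk=6  ker:eh,et,ez,fh,ft,fv,fz,ht,hv,hz,tv,tz
∂2: piv[beh,bet,bez,bhz,btz,eft,efz,ehv,etv,fhv,htz] rk=11  ker:ehz,etz,ftz
b_2=(14−11)−0=3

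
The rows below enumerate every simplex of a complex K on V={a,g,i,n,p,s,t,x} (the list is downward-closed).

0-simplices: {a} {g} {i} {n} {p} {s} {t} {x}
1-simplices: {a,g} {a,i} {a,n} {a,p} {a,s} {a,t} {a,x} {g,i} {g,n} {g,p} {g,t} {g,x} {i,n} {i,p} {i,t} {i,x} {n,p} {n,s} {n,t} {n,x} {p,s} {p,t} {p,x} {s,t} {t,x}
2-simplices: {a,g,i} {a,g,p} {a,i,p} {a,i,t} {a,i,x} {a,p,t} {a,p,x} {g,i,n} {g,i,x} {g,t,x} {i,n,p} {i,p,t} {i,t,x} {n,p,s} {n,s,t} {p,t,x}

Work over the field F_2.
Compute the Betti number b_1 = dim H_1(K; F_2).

b_1=4

n_0=8 n_1=25 n_2=16  [Z2]
∂1: piv[ag,ai,an,ap,as,at,ax] rk=7  ker:gi,gn,gp,gt,gx,in,ip,it,ix,np,ns,nt,nx,ps,pt,px,st,tx
∂2: piv[agi,agp,aip,ait,aix,apt,apx,gin,gix,gtx,inp,itx,nps,nst] rk=14  ker:ipt,ptx
b_1=(25−7)−14=4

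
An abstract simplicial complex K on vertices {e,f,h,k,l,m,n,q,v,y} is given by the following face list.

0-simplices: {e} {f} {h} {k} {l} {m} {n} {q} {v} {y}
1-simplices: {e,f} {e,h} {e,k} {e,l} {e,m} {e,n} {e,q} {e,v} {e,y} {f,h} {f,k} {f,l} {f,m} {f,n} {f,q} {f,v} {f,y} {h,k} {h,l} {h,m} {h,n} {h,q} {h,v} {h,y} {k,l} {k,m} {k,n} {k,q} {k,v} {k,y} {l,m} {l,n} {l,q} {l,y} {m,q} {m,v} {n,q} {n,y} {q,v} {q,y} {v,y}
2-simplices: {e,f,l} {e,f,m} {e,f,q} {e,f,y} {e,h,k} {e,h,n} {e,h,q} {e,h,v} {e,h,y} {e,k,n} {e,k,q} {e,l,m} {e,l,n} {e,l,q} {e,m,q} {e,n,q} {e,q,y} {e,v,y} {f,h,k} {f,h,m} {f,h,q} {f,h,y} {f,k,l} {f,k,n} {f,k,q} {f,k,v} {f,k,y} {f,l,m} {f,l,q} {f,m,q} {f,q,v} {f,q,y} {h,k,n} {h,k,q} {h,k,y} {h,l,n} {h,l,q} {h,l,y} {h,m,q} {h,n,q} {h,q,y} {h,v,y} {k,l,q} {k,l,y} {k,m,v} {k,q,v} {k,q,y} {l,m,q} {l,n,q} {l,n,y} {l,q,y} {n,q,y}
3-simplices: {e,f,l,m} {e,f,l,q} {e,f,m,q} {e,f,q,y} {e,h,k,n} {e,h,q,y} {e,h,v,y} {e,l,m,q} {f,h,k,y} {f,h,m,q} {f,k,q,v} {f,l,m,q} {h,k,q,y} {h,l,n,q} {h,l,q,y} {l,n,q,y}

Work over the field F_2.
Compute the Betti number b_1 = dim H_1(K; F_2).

b_1=2

n_0=10 n_1=41 n_2=52 n_3=16  [Z2]
∂1: piv[ef,eh,ek,el,em,en,eq,ev,ey] rk=9  ker:fh,fk,fl,fm,fn,fq,fv,fy,hk,hl,hm,hn,hq,hv,hy,kl,km,kn,kq,kv,ky,lm,ln,lq,ly,mq,mv,nq,ny,qv,qy,vy
∂2: piv[efl,efm,efq,efy,ehk,ehn,ehq,ehv,ehy,ekn,ekq,elm,eln,elq,emq,enq,eqy,evy,fhk,fhm,fhq,fkl,fkn,fkv,fky,fqv,hln,hly,kmv,lny] rk=30  ker:fhy,fkq,flm,flq,fmq,fqy,hkn,hkq,hky,hlq,hmq,hnq,hqy,hvy,klq,kly,kqv,kqy,lmq,lnq,lqy,nqy
∂3: piv[eflm,eflq,efmq,efqy,ehkn,ehqy,ehvy,elmq,fhky,fhmq,fkqv,hkqy,hlnq,hlqy,lnqy] rk=15  ker:flmq
b_1=(41−9)−30=2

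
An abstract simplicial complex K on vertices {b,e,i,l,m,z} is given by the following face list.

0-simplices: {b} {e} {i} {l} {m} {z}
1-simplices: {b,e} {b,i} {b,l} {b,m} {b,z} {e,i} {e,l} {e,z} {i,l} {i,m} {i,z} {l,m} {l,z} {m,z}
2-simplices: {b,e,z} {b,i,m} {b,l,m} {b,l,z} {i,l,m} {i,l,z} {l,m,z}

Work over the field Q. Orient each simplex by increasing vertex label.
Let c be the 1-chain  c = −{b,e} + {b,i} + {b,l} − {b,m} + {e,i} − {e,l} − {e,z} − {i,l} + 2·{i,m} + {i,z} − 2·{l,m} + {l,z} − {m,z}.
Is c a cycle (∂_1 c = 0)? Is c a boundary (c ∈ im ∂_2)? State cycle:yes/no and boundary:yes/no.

cycle:yes boundary:no

n_0=6 n_1=14 n_2=7  [Q]
∂1: piv[be,bi,bl,bm,bz] rk=5  ker:ei,el,ez,il,im,iz,lm,lz,mz
∂2: piv[bez,bim,blm,blz,ilm,ilz,lmz] rk=7
∂1c = 0
c vs im∂2: residual ≠ 0 ⇒ not boundary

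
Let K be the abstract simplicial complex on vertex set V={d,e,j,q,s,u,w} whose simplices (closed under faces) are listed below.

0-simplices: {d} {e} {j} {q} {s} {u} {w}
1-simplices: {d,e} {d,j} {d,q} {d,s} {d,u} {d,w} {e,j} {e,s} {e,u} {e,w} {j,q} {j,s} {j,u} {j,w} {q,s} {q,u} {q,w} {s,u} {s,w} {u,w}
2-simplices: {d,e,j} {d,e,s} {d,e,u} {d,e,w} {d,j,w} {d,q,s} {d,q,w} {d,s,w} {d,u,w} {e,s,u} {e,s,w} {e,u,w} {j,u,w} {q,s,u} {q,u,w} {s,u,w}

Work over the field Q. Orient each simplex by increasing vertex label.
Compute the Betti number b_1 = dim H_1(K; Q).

b_1=2

n_0=7 n_1=20 n_2=16  [Q]
∂1: piv[de,dj,dq,ds,du,dw] rk=6  ker:ej,es,eu,ew,jq,js,ju,jw,qs,qu,qw,su,sw,uw
∂2: piv[dej,des,deu,dew,djw,dqs,dqw,dsw,duw,esu,juw,qsu] rk=12  ker:esw,euw,quw,suw
b_1=(20−6)−12=2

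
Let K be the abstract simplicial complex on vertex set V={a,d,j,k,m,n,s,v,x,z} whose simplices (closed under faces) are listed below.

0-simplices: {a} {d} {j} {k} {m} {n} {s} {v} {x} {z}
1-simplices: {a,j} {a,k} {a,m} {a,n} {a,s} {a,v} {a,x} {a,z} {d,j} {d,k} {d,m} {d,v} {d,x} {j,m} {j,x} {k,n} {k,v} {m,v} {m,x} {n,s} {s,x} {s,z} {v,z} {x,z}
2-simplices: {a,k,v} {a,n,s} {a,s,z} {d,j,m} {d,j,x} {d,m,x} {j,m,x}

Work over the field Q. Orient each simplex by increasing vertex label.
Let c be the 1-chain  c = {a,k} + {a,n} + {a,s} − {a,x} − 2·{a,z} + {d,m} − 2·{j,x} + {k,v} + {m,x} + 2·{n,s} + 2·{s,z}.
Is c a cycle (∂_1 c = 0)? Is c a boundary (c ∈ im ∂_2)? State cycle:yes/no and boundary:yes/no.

n_0=10 n_1=24 n_2=7  [Q]
∂1: piv[aj,ak,am,an,as,av,ax,az,dj] rk=9  ker:dk,dm,dv,dx,jm,jx,kn,kv,mv,mx,ns,sx,sz,vz,xz
∂2: piv[akv,ans,asz,djm,djx,dmx] rk=6  ker:jmx
∂1c = −{d} + 2·{j} − {n} + {s} + {v} − 2·{x}

cycle:no boundary:no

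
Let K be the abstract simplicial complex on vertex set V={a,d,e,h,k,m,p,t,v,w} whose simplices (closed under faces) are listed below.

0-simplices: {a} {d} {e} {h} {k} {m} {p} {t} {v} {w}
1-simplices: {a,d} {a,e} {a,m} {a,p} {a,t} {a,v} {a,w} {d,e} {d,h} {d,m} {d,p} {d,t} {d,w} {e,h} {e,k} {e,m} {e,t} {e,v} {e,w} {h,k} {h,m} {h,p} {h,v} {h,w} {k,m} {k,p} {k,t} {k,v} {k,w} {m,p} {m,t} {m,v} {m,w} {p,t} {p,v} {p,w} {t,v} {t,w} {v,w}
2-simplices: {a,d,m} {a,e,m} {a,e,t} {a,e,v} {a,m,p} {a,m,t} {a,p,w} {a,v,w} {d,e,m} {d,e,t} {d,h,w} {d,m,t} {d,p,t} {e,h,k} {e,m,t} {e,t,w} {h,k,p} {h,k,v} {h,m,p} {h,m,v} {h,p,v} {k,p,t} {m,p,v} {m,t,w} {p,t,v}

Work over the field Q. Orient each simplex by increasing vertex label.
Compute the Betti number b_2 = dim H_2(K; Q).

b_2=3

n_0=10 n_1=39 n_2=25  [Q]
∂1: piv[ad,ae,am,ap,at,av,aw,dh,ek] rk=9  ker:de,dm,dp,dt,dw,eh,em,et,ev,ew,hk,hm,hp,hv,hw,km,kp,kt,kv,kw,mp,mt,mv,mw,pt,pv,pw,tv,tw,vw
∂2: piv[adm,aem,aet,aev,amp,amt,apw,avw,dem,det,dhw,dpt,ehk,etw,hkp,hkv,hmp,hmv,hpv,kpt,mtw,ptv] rk=22  ker:dmt,emt,mpv
b_2=(25−22)−0=3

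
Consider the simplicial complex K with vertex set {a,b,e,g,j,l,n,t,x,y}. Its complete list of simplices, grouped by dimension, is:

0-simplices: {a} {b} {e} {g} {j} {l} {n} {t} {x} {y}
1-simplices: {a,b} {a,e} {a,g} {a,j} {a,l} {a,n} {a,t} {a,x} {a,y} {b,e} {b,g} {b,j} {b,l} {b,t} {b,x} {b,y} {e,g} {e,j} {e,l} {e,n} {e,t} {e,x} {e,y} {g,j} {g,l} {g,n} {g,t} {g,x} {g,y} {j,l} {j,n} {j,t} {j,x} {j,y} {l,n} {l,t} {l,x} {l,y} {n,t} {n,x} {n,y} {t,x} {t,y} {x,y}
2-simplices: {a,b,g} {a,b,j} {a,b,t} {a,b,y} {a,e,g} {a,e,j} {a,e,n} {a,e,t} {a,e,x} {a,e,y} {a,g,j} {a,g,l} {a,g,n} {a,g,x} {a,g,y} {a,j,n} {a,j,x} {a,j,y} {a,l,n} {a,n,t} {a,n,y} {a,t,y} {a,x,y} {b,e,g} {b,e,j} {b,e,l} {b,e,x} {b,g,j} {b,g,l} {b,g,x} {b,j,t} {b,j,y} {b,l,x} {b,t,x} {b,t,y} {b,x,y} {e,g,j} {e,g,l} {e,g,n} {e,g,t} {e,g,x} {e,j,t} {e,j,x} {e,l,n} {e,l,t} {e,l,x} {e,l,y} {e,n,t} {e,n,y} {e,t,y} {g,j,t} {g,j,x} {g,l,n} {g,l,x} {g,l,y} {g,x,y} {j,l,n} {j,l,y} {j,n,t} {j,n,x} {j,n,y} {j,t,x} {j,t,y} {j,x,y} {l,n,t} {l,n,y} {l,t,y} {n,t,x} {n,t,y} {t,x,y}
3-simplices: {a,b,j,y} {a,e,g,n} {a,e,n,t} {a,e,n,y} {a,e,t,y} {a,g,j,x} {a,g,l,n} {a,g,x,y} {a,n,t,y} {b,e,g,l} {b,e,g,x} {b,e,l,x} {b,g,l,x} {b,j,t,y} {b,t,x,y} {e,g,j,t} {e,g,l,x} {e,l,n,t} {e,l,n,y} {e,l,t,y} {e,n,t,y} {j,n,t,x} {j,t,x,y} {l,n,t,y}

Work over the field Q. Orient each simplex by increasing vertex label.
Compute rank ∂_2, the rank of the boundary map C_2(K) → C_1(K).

n_0=10 n_1=44 n_2=70 n_3=24  [Q]
∂1: piv[ab,ae,ag,aj,al,an,at,ax,ay] rk=9  ker:be,bg,bj,bl,bt,bx,by,eg,ej,el,en,et,ex,ey,gj,gl,gn,gt,gx,gy,jl,jn,jt,jx,jy,ln,lt,lx,ly,nt,nx,ny,tx,ty,xy
∂2: piv[abg,abj,abt,aby,aeg,aej,aen,aet,aex,aey,agj,agl,agn,agx,agy,ajn,ajx,ajy,aln,ant,any,aty,axy,beg,bel,bex,bgl,bjt,blx,btx,egt,elt,ely,jln,jnx] rk=35  ker:bej,bgj,bgx,bjy,bty,bxy,egj,egl,egn,egx,ejt,ejx,eln,elx,ent,eny,ety,gjt,gjx,gln,glx,gly,gxy,jly,jnt,jny,jtx,jty,jxy,lnt,lny,lty,ntx,nty,txy
∂3: piv[abjy,aegn,aent,aeny,aety,agjx,agln,agxy,anty,begl,begx,belx,bglx,bjty,btxy,egjt,elnt,elny,elty,jntx,jtxy] rk=21  ker:eglx,enty,lnty
rk∂_2=35

rank∂_2=35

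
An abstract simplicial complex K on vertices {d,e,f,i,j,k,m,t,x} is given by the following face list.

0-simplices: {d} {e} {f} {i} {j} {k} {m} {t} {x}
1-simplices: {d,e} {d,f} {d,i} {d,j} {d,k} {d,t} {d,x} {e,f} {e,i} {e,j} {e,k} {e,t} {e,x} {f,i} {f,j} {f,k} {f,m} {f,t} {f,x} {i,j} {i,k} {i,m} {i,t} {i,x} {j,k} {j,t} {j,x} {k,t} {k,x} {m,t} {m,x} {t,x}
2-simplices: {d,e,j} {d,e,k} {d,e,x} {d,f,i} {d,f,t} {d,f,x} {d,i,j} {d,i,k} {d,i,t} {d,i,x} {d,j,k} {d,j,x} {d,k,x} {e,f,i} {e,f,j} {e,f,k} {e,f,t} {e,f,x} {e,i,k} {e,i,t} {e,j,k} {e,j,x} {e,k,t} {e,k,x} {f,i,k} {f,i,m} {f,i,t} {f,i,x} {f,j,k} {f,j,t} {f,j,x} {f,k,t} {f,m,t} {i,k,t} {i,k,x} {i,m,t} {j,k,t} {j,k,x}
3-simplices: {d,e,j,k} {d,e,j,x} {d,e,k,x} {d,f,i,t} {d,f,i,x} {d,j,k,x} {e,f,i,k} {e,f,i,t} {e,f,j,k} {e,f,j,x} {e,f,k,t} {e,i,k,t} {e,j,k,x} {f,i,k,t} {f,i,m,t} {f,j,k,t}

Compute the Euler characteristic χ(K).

n_0=9 n_1=32 n_2=38 n_3=16
χ=+9−32+38−16=-1

χ(K)=-1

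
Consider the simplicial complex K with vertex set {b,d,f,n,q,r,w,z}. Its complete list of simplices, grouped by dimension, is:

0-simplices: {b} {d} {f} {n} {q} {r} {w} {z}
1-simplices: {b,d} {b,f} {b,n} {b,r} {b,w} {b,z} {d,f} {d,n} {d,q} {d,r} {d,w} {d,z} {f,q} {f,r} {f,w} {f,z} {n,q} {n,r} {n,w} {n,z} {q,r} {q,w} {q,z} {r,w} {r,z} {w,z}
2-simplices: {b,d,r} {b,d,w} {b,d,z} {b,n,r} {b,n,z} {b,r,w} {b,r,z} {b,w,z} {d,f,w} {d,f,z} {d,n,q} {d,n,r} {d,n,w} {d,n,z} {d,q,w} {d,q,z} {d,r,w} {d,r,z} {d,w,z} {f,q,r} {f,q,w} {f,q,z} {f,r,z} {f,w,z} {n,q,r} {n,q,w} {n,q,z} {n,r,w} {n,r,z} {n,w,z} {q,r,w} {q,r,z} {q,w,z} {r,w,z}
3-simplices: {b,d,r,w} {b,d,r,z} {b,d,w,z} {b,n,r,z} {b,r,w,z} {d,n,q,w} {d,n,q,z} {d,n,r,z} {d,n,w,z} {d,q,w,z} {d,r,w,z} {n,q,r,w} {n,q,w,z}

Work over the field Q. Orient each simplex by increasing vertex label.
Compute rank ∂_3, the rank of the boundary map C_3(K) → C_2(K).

n_0=8 n_1=26 n_2=34 n_3=13  [Q]
∂1: piv[bd,bf,bn,br,bw,bz,dq] rk=7  ker:df,dn,dr,dw,dz,fq,fr,fw,fz,nq,nr,nw,nz,qr,qw,qz,rw,rz,wz
∂2: piv[bdr,bdw,bdz,bnr,bnz,brw,brz,bwz,dfw,dfz,dnq,dnr,dnw,dqw,dqz,fqr,fqw,frz] rk=18  ker:dnz,drw,drz,dwz,fqz,fwz,nqr,nqw,nqz,nrw,nrz,nwz,qrw,qrz,qwz,rwz
∂3: piv[bdrw,bdrz,bdwz,bnrz,brwz,dnqw,dnqz,dnrz,dnwz,dqwz,nqrw] rk=11  ker:drwz,nqwz
rk∂_3=11

rank∂_3=11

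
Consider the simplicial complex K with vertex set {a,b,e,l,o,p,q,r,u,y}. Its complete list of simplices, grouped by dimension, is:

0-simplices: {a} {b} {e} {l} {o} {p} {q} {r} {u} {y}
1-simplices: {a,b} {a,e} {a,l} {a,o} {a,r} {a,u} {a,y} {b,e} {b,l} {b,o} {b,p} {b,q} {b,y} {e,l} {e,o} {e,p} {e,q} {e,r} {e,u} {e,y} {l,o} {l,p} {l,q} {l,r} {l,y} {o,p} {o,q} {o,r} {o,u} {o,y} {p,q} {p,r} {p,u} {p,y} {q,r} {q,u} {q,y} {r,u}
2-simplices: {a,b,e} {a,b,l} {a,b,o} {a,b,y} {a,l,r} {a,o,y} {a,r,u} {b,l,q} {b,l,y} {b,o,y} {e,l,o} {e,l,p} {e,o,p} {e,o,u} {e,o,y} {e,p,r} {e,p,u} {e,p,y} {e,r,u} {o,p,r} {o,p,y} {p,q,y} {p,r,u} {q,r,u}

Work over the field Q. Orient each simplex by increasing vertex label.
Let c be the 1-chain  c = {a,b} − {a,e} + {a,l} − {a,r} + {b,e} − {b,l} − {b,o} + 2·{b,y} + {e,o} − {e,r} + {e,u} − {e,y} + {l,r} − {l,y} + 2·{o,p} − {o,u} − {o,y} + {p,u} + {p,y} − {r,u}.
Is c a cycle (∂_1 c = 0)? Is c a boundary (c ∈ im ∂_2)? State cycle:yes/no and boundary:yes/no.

cycle:yes boundary:yes

n_0=10 n_1=38 n_2=24  [Q]
∂1: piv[ab,ae,al,ao,ar,au,ay,bp,bq] rk=9  ker:be,bl,bo,by,el,eo,ep,eq,er,eu,ey,lo,lp,lq,lr,ly,op,oq,or,ou,oy,pq,pr,pu,py,qr,qu,qy,ru
∂2: piv[abe,abl,abo,aby,alr,aoy,aru,blq,bly,elo,elp,eop,eou,eoy,epr,epu,epy,eru,opr,pqy,qru] rk=21  ker:boy,opy,pru
∂1c = 0
c vs im∂2: reduces to 0 ⇒ boundary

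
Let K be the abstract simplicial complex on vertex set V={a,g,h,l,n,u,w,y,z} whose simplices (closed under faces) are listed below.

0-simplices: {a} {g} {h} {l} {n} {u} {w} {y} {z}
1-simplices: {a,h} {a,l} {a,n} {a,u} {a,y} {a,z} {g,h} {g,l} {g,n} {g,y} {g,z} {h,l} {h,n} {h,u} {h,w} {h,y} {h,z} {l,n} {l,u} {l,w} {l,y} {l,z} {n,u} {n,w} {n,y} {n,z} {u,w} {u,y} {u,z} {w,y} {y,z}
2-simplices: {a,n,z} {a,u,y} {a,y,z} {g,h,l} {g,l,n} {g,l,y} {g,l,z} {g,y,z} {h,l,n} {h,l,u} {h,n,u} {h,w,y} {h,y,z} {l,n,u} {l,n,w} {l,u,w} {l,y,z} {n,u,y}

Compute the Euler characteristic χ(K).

n_0=9 n_1=31 n_2=18
χ=+9−31+18=-4

χ(K)=-4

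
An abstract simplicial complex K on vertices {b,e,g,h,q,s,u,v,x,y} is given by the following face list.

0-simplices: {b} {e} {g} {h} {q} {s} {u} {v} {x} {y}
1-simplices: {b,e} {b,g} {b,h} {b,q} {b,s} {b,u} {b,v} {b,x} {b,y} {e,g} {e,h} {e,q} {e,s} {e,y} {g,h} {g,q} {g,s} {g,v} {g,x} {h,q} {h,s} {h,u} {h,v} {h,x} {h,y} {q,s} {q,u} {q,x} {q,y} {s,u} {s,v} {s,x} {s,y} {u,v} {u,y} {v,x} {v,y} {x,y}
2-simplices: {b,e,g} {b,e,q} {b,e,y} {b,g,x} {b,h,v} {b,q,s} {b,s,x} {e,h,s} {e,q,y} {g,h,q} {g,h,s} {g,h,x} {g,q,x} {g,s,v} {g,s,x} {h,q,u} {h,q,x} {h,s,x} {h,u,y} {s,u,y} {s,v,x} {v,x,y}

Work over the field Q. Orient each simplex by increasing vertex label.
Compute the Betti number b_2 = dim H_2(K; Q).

n_0=10 n_1=38 n_2=22  [Q]
∂1: piv[be,bg,bh,bq,bs,bu,bv,bx,by] rk=9  ker:eg,eh,eq,es,ey,gh,gq,gs,gv,gx,hq,hs,hu,hv,hx,hy,qs,qu,qx,qy,su,sv,sx,sy,uv,uy,vx,vy,xy
∂2: piv[beg,beq,bey,bgx,bhv,bqs,bsx,ehs,eqy,ghq,ghs,ghx,gqx,gsv,gsx,hqu,huy,suy,svx,vxy] rk=20  ker:hqx,hsx
b_2=(22−20)−0=2

b_2=2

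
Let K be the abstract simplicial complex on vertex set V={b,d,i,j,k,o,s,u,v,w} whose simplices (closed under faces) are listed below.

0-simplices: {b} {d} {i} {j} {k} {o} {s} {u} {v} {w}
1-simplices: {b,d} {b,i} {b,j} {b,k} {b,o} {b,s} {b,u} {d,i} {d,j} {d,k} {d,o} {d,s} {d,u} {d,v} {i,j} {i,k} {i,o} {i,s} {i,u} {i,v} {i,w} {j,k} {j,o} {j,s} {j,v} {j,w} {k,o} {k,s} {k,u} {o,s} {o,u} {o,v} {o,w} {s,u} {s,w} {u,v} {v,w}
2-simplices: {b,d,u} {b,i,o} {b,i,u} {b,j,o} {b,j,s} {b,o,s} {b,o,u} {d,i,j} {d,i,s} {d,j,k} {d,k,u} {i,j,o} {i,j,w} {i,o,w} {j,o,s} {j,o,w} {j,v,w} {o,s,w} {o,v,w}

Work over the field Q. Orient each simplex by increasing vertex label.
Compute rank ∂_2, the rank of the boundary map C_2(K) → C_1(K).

rank∂_2=17

n_0=10 n_1=37 n_2=19  [Q]
∂1: piv[bd,bi,bj,bk,bo,bs,bu,dv,iw] rk=9  ker:di,dj,dk,do,ds,du,ij,ik,io,is,iu,iv,jk,jo,js,jv,jw,ko,ks,ku,os,ou,ov,ow,su,sw,uv,vw
∂2: piv[bdu,bio,biu,bjo,bjs,bos,bou,dij,dis,djk,dku,ijo,ijw,iow,jvw,osw,ovw] rk=17  ker:jos,jow
rk∂_2=17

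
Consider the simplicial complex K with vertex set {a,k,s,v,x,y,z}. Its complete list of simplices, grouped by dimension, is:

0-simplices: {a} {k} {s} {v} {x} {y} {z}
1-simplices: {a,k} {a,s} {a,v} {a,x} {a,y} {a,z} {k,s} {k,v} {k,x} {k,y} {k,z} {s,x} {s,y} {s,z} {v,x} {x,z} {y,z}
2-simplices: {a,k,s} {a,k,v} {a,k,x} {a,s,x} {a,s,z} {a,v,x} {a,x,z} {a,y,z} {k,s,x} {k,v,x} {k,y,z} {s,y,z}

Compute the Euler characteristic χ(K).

χ(K)=2

n_0=7 n_1=17 n_2=12
χ=+7−17+12=2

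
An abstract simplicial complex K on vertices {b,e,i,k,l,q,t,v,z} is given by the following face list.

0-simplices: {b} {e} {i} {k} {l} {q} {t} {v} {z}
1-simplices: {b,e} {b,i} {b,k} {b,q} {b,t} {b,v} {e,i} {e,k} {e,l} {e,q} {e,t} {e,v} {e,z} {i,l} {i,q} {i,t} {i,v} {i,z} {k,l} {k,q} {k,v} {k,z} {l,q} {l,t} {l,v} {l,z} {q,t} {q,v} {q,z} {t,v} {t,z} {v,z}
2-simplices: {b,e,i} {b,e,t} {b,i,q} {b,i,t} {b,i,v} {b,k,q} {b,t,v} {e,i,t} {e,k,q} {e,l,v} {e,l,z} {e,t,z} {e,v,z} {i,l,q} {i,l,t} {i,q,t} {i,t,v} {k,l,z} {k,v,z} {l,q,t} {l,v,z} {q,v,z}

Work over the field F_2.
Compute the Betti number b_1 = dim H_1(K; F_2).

n_0=9 n_1=32 n_2=22  [Z2]
∂1: piv[be,bi,bk,bq,bt,bv,el,ez] rk=8  ker:ei,ek,eq,et,ev,il,iq,it,iv,iz,kl,kq,kv,kz,lq,lt,lv,lz,qt,qv,qz,tv,tz,vz
∂2: piv[bei,bet,biq,bit,biv,bkq,btv,ekq,elv,elz,etz,evz,ilq,ilt,iqt,klz,kvz,qvz] rk=18  ker:eit,itv,lqt,lvz
b_1=(32−8)−18=6

b_1=6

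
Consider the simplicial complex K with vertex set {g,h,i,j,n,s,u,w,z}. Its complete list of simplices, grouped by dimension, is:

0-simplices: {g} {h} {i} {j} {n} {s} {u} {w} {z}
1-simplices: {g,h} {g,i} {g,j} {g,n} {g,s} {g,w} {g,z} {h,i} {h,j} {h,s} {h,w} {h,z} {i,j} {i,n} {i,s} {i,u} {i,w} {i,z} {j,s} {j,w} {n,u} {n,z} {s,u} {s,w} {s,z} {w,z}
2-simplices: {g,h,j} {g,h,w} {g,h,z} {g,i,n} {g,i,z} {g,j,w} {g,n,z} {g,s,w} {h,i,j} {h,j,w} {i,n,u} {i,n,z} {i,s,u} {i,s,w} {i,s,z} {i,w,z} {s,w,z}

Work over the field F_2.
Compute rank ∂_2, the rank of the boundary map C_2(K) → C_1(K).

n_0=9 n_1=26 n_2=17  [Z2]
∂1: piv[gh,gi,gj,gn,gs,gw,gz,iu] rk=8  ker:hi,hj,hs,hw,hz,ij,in,is,iw,iz,js,jw,nu,nz,su,sw,sz,wz
∂2: piv[ghj,ghw,ghz,gin,giz,gjw,gnz,gsw,hij,inu,isu,isw,isz,iwz] rk=14  ker:hjw,inz,swz
rk∂_2=14

rank∂_2=14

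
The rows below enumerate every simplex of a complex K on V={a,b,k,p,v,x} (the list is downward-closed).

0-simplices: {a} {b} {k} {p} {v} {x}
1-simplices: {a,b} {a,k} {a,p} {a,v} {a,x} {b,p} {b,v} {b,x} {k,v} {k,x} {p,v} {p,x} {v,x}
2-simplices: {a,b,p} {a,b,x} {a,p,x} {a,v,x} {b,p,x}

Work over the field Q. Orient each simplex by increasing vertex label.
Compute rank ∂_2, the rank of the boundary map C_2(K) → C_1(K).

rank∂_2=4

n_0=6 n_1=13 n_2=5  [Q]
∂1: piv[ab,ak,ap,av,ax] rk=5  ker:bp,bv,bx,kv,kx,pv,px,vx
∂2: piv[abp,abx,apx,avx] rk=4  ker:bpx
rk∂_2=4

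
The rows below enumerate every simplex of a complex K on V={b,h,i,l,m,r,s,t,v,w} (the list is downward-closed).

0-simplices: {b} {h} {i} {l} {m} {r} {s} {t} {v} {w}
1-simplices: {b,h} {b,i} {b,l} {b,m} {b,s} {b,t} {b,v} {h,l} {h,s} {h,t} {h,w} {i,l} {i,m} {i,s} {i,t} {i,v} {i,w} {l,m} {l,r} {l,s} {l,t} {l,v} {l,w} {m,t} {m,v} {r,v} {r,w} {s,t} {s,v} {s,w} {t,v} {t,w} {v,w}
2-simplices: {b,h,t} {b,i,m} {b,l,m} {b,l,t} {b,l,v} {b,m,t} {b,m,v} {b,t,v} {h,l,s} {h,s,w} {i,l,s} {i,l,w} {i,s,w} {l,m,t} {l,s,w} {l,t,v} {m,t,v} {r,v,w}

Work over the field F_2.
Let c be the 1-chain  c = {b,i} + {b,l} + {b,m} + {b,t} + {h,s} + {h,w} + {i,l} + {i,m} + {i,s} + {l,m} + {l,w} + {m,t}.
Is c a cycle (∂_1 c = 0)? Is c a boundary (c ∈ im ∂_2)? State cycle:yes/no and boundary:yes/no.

cycle:yes boundary:yes

n_0=10 n_1=33 n_2=18  [Z2]
∂1: piv[bh,bi,bl,bm,bs,bt,bv,hw,lr] rk=9  ker:hl,hs,ht,il,im,is,it,iv,iw,lm,ls,lt,lv,lw,mt,mv,rv,rw,st,sv,sw,tv,tw,vw
∂2: piv[bht,bim,blm,blt,blv,bmt,bmv,btv,hls,hsw,ils,ilw,isw,rvw] rk=14  ker:lmt,lsw,ltv,mtv
∂1c = 0
c vs im∂2: reduces to 0 ⇒ boundary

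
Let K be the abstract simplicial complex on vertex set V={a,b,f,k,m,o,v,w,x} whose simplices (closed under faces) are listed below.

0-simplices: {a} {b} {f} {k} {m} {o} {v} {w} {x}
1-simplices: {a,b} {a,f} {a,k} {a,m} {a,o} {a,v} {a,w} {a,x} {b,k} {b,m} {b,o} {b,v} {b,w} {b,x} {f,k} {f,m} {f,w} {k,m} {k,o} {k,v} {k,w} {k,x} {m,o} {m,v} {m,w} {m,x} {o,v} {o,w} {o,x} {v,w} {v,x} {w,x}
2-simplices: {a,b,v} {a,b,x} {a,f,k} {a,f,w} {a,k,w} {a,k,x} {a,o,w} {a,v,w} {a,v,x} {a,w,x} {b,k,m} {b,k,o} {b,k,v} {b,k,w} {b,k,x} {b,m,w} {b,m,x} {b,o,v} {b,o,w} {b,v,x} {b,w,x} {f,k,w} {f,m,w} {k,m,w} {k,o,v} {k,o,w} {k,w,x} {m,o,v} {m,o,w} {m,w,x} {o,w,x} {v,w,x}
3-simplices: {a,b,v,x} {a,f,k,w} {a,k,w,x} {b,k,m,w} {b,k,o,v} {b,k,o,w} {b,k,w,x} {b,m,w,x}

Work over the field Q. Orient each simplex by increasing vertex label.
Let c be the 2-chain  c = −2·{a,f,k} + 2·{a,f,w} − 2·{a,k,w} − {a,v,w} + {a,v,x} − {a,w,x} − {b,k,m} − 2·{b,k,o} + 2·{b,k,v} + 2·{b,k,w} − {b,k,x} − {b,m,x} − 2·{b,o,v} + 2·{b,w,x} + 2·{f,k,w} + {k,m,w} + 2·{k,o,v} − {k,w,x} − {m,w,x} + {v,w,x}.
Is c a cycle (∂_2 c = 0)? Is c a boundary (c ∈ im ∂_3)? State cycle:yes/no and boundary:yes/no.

cycle:yes boundary:no

n_0=9 n_1=32 n_2=32 n_3=8  [Q]
∂1: piv[ab,af,ak,am,ao,av,aw,ax] rk=8  ker:bk,bm,bo,bv,bw,bx,fk,fm,fw,km,ko,kv,kw,kx,mo,mv,mw,mx,ov,ow,ox,vw,vx,wx
∂2: piv[abv,abx,afk,afw,akw,akx,aow,avw,avx,awx,bkm,bko,bkv,bkw,bkx,bmw,bmx,bov,bow,fmw,mov,mow,owx] rk=23  ker:bvx,bwx,fkw,kmw,kov,kow,kwx,mwx,vwx
∂3: piv[abvx,afkw,akwx,bkmw,bkov,bkow,bkwx,bmwx] rk=8
∂2c = 0
c vs im∂3: residual ≠ 0 ⇒ not boundary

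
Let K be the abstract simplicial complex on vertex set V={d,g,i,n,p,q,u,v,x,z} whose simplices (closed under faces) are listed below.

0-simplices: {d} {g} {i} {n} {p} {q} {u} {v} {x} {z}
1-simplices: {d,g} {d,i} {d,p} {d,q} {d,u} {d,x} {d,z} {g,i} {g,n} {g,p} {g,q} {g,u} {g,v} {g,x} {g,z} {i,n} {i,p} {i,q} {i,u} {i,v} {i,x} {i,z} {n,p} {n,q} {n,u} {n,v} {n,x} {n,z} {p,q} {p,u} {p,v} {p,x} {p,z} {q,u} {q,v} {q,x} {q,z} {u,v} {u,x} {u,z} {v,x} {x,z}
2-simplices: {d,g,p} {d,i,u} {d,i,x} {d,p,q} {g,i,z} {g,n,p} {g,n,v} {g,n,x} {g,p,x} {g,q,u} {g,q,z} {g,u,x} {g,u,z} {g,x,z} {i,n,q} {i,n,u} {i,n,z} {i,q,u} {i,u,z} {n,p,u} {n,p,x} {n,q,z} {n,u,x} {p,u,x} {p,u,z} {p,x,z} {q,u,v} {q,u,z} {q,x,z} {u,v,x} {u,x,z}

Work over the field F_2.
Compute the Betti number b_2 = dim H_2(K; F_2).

b_2=6

n_0=10 n_1=42 n_2=31  [Z2]
∂1: piv[dg,di,dp,dq,du,dx,dz,gn,gv] rk=9  ker:gi,gp,gq,gu,gx,gz,in,ip,iq,iu,iv,ix,iz,np,nq,nu,nv,nx,nz,pq,pu,pv,px,pz,qu,qv,qx,qz,uv,ux,uz,vx,xz
∂2: piv[dgp,diu,dix,dpq,giz,gnp,gnv,gnx,gpx,gqu,gqz,gux,guz,gxz,inq,inu,inz,iqu,iuz,npu,nux,puz,quv,qxz,uvx] rk=25  ker:npx,nqz,pux,pxz,quz,uxz
b_2=(31−25)−0=6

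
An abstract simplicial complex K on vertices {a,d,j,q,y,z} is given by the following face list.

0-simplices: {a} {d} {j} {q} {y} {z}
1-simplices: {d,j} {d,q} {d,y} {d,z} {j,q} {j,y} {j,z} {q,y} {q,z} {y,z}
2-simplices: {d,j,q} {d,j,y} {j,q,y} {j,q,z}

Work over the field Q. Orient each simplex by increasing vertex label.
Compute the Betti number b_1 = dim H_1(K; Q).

b_1=2

n_0=6 n_1=10 n_2=4  [Q]
∂1: piv[dj,dq,dy,dz] rk=4  ker:jq,jy,jz,qy,qz,yz
∂2: piv[djq,djy,jqy,jqz] rk=4
b_1=(10−4)−4=2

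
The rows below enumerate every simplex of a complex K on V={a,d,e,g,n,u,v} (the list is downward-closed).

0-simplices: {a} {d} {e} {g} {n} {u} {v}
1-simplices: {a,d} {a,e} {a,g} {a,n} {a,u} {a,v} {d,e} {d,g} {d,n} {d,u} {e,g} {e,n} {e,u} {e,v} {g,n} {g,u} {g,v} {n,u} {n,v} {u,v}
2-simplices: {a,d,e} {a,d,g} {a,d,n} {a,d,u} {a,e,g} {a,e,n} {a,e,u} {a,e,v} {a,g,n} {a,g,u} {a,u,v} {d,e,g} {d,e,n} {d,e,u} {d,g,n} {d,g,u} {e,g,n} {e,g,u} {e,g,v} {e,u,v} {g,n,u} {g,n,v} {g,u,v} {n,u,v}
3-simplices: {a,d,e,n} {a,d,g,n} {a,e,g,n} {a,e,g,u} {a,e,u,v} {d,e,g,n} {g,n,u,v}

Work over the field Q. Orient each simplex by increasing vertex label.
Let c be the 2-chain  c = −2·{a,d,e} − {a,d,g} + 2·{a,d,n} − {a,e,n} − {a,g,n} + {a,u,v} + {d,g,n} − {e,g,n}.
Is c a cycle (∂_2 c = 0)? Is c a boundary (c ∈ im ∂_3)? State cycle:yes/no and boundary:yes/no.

cycle:no boundary:no

n_0=7 n_1=20 n_2=24 n_3=7  [Q]
∂1: piv[ad,ae,ag,an,au,av] rk=6  ker:de,dg,dn,du,eg,en,eu,ev,gn,gu,gv,nu,nv,uv
∂2: piv[ade,adg,adn,adu,aeg,aen,aeu,aev,agn,agu,auv,egv,gnu,gnv] rk=14  ker:deg,den,deu,dgn,dgu,egn,egu,euv,guv,nuv
∂3: piv[aden,adgn,aegn,aegu,aeuv,degn,gnuv] rk=7
∂2c = −{a,d} + {a,e} + {a,u} − {a,v} − 2·{d,e} + {d,n} − {e,g} − {g,n} + {u,v}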